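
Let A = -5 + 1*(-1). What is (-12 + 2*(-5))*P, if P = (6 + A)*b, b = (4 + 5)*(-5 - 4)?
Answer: 0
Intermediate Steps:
A = -6 (A = -5 - 1 = -6)
b = -81 (b = 9*(-9) = -81)
P = 0 (P = (6 - 6)*(-81) = 0*(-81) = 0)
(-12 + 2*(-5))*P = (-12 + 2*(-5))*0 = (-12 - 10)*0 = -22*0 = 0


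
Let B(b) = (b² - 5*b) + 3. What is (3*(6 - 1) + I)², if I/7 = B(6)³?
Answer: 26193924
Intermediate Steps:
B(b) = 3 + b² - 5*b
I = 5103 (I = 7*(3 + 6² - 5*6)³ = 7*(3 + 36 - 30)³ = 7*9³ = 7*729 = 5103)
(3*(6 - 1) + I)² = (3*(6 - 1) + 5103)² = (3*5 + 5103)² = (15 + 5103)² = 5118² = 26193924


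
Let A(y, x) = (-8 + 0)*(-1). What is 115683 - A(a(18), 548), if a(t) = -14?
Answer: 115675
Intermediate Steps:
A(y, x) = 8 (A(y, x) = -8*(-1) = 8)
115683 - A(a(18), 548) = 115683 - 1*8 = 115683 - 8 = 115675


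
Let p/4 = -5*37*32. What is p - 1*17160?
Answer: -40840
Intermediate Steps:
p = -23680 (p = 4*(-5*37*32) = 4*(-185*32) = 4*(-5920) = -23680)
p - 1*17160 = -23680 - 1*17160 = -23680 - 17160 = -40840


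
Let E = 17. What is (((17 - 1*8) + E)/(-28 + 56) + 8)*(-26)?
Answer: -1625/7 ≈ -232.14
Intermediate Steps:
(((17 - 1*8) + E)/(-28 + 56) + 8)*(-26) = (((17 - 1*8) + 17)/(-28 + 56) + 8)*(-26) = (((17 - 8) + 17)/28 + 8)*(-26) = ((9 + 17)*(1/28) + 8)*(-26) = (26*(1/28) + 8)*(-26) = (13/14 + 8)*(-26) = (125/14)*(-26) = -1625/7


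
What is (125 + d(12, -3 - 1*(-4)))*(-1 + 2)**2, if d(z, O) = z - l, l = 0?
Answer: 137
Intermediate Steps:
d(z, O) = z (d(z, O) = z - 1*0 = z + 0 = z)
(125 + d(12, -3 - 1*(-4)))*(-1 + 2)**2 = (125 + 12)*(-1 + 2)**2 = 137*1**2 = 137*1 = 137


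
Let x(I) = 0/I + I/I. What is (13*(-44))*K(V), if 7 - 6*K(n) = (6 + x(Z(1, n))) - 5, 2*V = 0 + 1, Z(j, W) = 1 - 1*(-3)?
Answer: -1430/3 ≈ -476.67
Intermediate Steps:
Z(j, W) = 4 (Z(j, W) = 1 + 3 = 4)
x(I) = 1 (x(I) = 0 + 1 = 1)
V = 1/2 (V = (0 + 1)/2 = (1/2)*1 = 1/2 ≈ 0.50000)
K(n) = 5/6 (K(n) = 7/6 - ((6 + 1) - 5)/6 = 7/6 - (7 - 5)/6 = 7/6 - 1/6*2 = 7/6 - 1/3 = 5/6)
(13*(-44))*K(V) = (13*(-44))*(5/6) = -572*5/6 = -1430/3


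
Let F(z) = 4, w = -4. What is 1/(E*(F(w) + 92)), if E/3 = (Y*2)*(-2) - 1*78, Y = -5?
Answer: -1/16704 ≈ -5.9866e-5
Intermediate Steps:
E = -174 (E = 3*(-5*2*(-2) - 1*78) = 3*(-10*(-2) - 78) = 3*(20 - 78) = 3*(-58) = -174)
1/(E*(F(w) + 92)) = 1/(-174*(4 + 92)) = 1/(-174*96) = 1/(-16704) = -1/16704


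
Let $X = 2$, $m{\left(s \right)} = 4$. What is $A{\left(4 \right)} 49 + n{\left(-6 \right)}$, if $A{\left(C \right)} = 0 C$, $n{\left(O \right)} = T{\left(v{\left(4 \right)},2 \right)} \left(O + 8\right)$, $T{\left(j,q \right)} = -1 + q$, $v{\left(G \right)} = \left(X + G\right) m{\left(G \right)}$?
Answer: $2$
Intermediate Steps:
$v{\left(G \right)} = 8 + 4 G$ ($v{\left(G \right)} = \left(2 + G\right) 4 = 8 + 4 G$)
$n{\left(O \right)} = 8 + O$ ($n{\left(O \right)} = \left(-1 + 2\right) \left(O + 8\right) = 1 \left(8 + O\right) = 8 + O$)
$A{\left(C \right)} = 0$
$A{\left(4 \right)} 49 + n{\left(-6 \right)} = 0 \cdot 49 + \left(8 - 6\right) = 0 + 2 = 2$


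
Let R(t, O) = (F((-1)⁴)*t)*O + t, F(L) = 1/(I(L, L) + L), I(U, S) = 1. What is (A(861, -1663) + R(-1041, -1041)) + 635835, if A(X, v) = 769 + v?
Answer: 2351481/2 ≈ 1.1757e+6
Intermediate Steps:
F(L) = 1/(1 + L)
R(t, O) = t + O*t/2 (R(t, O) = (t/(1 + (-1)⁴))*O + t = (t/(1 + 1))*O + t = (t/2)*O + t = O*t/2 + t = t + O*t/2)
(A(861, -1663) + R(-1041, -1041)) + 635835 = ((769 - 1663) + (½)*(-1041)*(2 - 1041)) + 635835 = (-894 + (½)*(-1041)*(-1039)) + 635835 = (-894 + 1081599/2) + 635835 = 1079811/2 + 635835 = 2351481/2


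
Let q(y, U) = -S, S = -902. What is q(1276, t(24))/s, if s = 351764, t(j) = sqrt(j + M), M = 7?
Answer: 451/175882 ≈ 0.0025642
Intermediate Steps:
t(j) = sqrt(7 + j) (t(j) = sqrt(j + 7) = sqrt(7 + j))
q(y, U) = 902 (q(y, U) = -1*(-902) = 902)
q(1276, t(24))/s = 902/351764 = 902*(1/351764) = 451/175882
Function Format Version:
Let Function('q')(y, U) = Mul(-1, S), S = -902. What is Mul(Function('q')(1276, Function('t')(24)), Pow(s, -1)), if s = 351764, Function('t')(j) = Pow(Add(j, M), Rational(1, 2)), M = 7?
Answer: Rational(451, 175882) ≈ 0.0025642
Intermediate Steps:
Function('t')(j) = Pow(Add(7, j), Rational(1, 2)) (Function('t')(j) = Pow(Add(j, 7), Rational(1, 2)) = Pow(Add(7, j), Rational(1, 2)))
Function('q')(y, U) = 902 (Function('q')(y, U) = Mul(-1, -902) = 902)
Mul(Function('q')(1276, Function('t')(24)), Pow(s, -1)) = Mul(902, Pow(351764, -1)) = Mul(902, Rational(1, 351764)) = Rational(451, 175882)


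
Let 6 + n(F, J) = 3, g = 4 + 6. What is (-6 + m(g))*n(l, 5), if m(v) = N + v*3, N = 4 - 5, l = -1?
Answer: -69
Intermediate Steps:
g = 10
N = -1
m(v) = -1 + 3*v (m(v) = -1 + v*3 = -1 + 3*v)
n(F, J) = -3 (n(F, J) = -6 + 3 = -3)
(-6 + m(g))*n(l, 5) = (-6 + (-1 + 3*10))*(-3) = (-6 + (-1 + 30))*(-3) = (-6 + 29)*(-3) = 23*(-3) = -69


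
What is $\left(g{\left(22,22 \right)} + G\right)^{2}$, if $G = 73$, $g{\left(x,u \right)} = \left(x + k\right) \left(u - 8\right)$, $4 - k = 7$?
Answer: $114921$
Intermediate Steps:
$k = -3$ ($k = 4 - 7 = -3$)
$g{\left(x,u \right)} = \left(-8 + u\right) \left(-3 + x\right)$ ($g{\left(x,u \right)} = \left(x - 3\right) \left(u - 8\right) = \left(-3 + x\right) \left(-8 + u\right) = \left(-8 + u\right) \left(-3 + x\right)$)
$\left(g{\left(22,22 \right)} + G\right)^{2} = \left(\left(24 - 176 - 66 + 22 \cdot 22\right) + 73\right)^{2} = \left(\left(24 - 176 - 66 + 484\right) + 73\right)^{2} = \left(266 + 73\right)^{2} = 339^{2} = 114921$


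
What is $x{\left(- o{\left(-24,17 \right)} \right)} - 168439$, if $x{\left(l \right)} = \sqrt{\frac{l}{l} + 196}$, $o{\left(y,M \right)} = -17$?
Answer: $-168439 + \sqrt{197} \approx -1.6843 \cdot 10^{5}$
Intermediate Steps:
$x{\left(l \right)} = \sqrt{197}$ ($x{\left(l \right)} = \sqrt{1 + 196} = \sqrt{197}$)
$x{\left(- o{\left(-24,17 \right)} \right)} - 168439 = \sqrt{197} - 168439 = -168439 + \sqrt{197}$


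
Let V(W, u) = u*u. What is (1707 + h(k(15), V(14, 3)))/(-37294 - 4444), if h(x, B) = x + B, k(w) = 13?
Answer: -1729/41738 ≈ -0.041425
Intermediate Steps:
V(W, u) = u**2
h(x, B) = B + x
(1707 + h(k(15), V(14, 3)))/(-37294 - 4444) = (1707 + (3**2 + 13))/(-37294 - 4444) = (1707 + (9 + 13))/(-41738) = (1707 + 22)*(-1/41738) = 1729*(-1/41738) = -1729/41738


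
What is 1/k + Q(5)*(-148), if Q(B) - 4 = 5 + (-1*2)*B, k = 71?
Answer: 10509/71 ≈ 148.01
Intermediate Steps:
Q(B) = 9 - 2*B (Q(B) = 4 + (5 + (-1*2)*B) = 4 + (5 - 2*B) = 9 - 2*B)
1/k + Q(5)*(-148) = 1/71 + (9 - 2*5)*(-148) = 1/71 + (9 - 10)*(-148) = 1/71 - 1*(-148) = 1/71 + 148 = 10509/71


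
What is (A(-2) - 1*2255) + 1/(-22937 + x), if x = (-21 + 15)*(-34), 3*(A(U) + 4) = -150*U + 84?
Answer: -48444024/22733 ≈ -2131.0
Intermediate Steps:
A(U) = 24 - 50*U (A(U) = -4 + (-150*U + 84)/3 = -4 + (84 - 150*U)/3 = -4 + (28 - 50*U) = 24 - 50*U)
x = 204 (x = -6*(-34) = 204)
(A(-2) - 1*2255) + 1/(-22937 + x) = ((24 - 50*(-2)) - 1*2255) + 1/(-22937 + 204) = ((24 + 100) - 2255) + 1/(-22733) = (124 - 2255) - 1/22733 = -2131 - 1/22733 = -48444024/22733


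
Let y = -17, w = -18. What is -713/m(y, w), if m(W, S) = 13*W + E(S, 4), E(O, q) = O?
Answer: 713/239 ≈ 2.9833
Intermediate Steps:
m(W, S) = S + 13*W (m(W, S) = 13*W + S = S + 13*W)
-713/m(y, w) = -713/(-18 + 13*(-17)) = -713/(-18 - 221) = -713/(-239) = -713*(-1/239) = 713/239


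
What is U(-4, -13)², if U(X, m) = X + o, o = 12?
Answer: 64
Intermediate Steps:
U(X, m) = 12 + X (U(X, m) = X + 12 = 12 + X)
U(-4, -13)² = (12 - 4)² = 8² = 64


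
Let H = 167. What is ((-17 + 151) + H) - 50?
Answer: 251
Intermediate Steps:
((-17 + 151) + H) - 50 = ((-17 + 151) + 167) - 50 = (134 + 167) - 50 = 301 - 50 = 251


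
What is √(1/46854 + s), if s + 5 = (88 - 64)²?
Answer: √139279423810/15618 ≈ 23.896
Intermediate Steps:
s = 571 (s = -5 + (88 - 64)² = -5 + 24² = -5 + 576 = 571)
√(1/46854 + s) = √(1/46854 + 571) = √(26753635/46854) = √139279423810/15618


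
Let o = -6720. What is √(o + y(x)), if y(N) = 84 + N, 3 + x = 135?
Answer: 2*I*√1626 ≈ 80.647*I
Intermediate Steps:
x = 132 (x = -3 + 135 = 132)
√(o + y(x)) = √(-6720 + (84 + 132)) = √(-6720 + 216) = √(-6504) = 2*I*√1626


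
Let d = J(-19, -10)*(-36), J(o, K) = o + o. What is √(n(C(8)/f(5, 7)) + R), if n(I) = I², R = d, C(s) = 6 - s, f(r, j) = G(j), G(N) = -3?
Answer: 2*√3079/3 ≈ 36.992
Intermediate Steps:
J(o, K) = 2*o
f(r, j) = -3
d = 1368 (d = (2*(-19))*(-36) = -38*(-36) = 1368)
R = 1368
√(n(C(8)/f(5, 7)) + R) = √(((6 - 1*8)/(-3))² + 1368) = √(((6 - 8)*(-⅓))² + 1368) = √((-2*(-⅓))² + 1368) = √((⅔)² + 1368) = √(4/9 + 1368) = √(12316/9) = 2*√3079/3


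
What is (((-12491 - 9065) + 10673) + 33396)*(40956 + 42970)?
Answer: 1889426038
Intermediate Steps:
(((-12491 - 9065) + 10673) + 33396)*(40956 + 42970) = ((-21556 + 10673) + 33396)*83926 = (-10883 + 33396)*83926 = 22513*83926 = 1889426038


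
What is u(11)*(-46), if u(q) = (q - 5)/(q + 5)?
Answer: -69/4 ≈ -17.250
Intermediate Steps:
u(q) = (-5 + q)/(5 + q)
u(11)*(-46) = ((-5 + 11)/(5 + 11))*(-46) = (6/16)*(-46) = ((1/16)*6)*(-46) = (3/8)*(-46) = -69/4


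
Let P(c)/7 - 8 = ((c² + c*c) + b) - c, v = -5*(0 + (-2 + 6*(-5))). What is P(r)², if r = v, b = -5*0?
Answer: 127689016896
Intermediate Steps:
v = 160 (v = -5*(0 + (-2 - 30)) = -5*(0 - 32) = -5*(-32) = 160)
b = 0
r = 160
P(c) = 56 - 7*c + 14*c² (P(c) = 56 + 7*(((c² + c*c) + 0) - c) = 56 + 7*(((c² + c²) + 0) - c) = 56 + 7*((2*c² + 0) - c) = 56 + 7*(2*c² - c) = 56 + 7*(-c + 2*c²) = 56 + (-7*c + 14*c²) = 56 - 7*c + 14*c²)
P(r)² = (56 - 7*160 + 14*160²)² = (56 - 1120 + 14*25600)² = (56 - 1120 + 358400)² = 357336² = 127689016896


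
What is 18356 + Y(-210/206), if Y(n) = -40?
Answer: 18316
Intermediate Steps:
18356 + Y(-210/206) = 18356 - 40 = 18316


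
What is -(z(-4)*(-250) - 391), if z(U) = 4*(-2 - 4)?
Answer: -5609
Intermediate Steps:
z(U) = -24 (z(U) = 4*(-6) = -24)
-(z(-4)*(-250) - 391) = -(-24*(-250) - 391) = -(6000 - 391) = -1*5609 = -5609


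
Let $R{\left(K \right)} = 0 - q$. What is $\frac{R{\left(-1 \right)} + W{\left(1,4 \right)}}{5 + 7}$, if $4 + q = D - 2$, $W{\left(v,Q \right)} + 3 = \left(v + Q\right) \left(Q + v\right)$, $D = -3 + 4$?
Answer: $\frac{9}{4} \approx 2.25$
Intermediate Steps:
$D = 1$
$W{\left(v,Q \right)} = -3 + \left(Q + v\right)^{2}$ ($W{\left(v,Q \right)} = -3 + \left(v + Q\right) \left(Q + v\right) = -3 + \left(Q + v\right) \left(Q + v\right) = -3 + \left(Q + v\right)^{2}$)
$q = -5$ ($q = -4 + \left(1 - 2\right) = -4 - 1 = -5$)
$R{\left(K \right)} = 5$ ($R{\left(K \right)} = 0 - -5 = 0 + 5 = 5$)
$\frac{R{\left(-1 \right)} + W{\left(1,4 \right)}}{5 + 7} = \frac{5 - \left(3 - \left(4 + 1\right)^{2}\right)}{5 + 7} = \frac{5 - \left(3 - 5^{2}\right)}{12} = \frac{5 + \left(-3 + 25\right)}{12} = \frac{5 + 22}{12} = \frac{1}{12} \cdot 27 = \frac{9}{4}$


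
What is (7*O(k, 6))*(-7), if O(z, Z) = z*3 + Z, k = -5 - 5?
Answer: 1176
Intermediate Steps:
k = -10
O(z, Z) = Z + 3*z (O(z, Z) = 3*z + Z = Z + 3*z)
(7*O(k, 6))*(-7) = (7*(6 + 3*(-10)))*(-7) = (7*(6 - 30))*(-7) = (7*(-24))*(-7) = -168*(-7) = 1176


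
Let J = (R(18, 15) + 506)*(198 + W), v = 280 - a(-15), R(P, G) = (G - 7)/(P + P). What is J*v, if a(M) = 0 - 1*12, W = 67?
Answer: 352543280/9 ≈ 3.9171e+7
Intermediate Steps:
a(M) = -12 (a(M) = 0 - 12 = -12)
R(P, G) = (-7 + G)/(2*P) (R(P, G) = (-7 + G)/((2*P)) = (-7 + G)*(1/(2*P)) = (-7 + G)/(2*P))
v = 292 (v = 280 - 1*(-12) = 280 + 12 = 292)
J = 1207340/9 (J = ((1/2)*(-7 + 15)/18 + 506)*(198 + 67) = ((1/2)*(1/18)*8 + 506)*265 = (2/9 + 506)*265 = (4556/9)*265 = 1207340/9 ≈ 1.3415e+5)
J*v = (1207340/9)*292 = 352543280/9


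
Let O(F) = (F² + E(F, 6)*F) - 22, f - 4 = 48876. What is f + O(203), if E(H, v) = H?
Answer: 131276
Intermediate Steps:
f = 48880 (f = 4 + 48876 = 48880)
O(F) = -22 + 2*F² (O(F) = (F² + F*F) - 22 = (F² + F²) - 22 = 2*F² - 22 = -22 + 2*F²)
f + O(203) = 48880 + (-22 + 2*203²) = 48880 + (-22 + 2*41209) = 48880 + (-22 + 82418) = 48880 + 82396 = 131276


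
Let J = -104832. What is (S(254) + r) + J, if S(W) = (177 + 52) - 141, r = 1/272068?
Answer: -28497490591/272068 ≈ -1.0474e+5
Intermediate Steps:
r = 1/272068 ≈ 3.6756e-6
S(W) = 88 (S(W) = 229 - 141 = 88)
(S(254) + r) + J = (88 + 1/272068) - 104832 = 23941985/272068 - 104832 = -28497490591/272068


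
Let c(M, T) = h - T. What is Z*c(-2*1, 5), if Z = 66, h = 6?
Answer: 66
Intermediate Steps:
c(M, T) = 6 - T
Z*c(-2*1, 5) = 66*(6 - 1*5) = 66*(6 - 5) = 66*1 = 66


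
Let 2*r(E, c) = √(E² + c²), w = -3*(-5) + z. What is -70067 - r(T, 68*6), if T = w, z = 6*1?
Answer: -70067 - 3*√18545/2 ≈ -70271.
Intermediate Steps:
z = 6
w = 21 (w = -3*(-5) + 6 = 15 + 6 = 21)
T = 21
r(E, c) = √(E² + c²)/2
-70067 - r(T, 68*6) = -70067 - √(21² + (68*6)²)/2 = -70067 - √(441 + 408²)/2 = -70067 - √(441 + 166464)/2 = -70067 - √166905/2 = -70067 - 3*√18545/2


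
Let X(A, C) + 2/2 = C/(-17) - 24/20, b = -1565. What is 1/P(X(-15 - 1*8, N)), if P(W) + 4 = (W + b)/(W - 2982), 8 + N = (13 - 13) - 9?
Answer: -14916/51833 ≈ -0.28777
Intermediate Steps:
N = -17 (N = -8 + ((13 - 13) - 9) = -8 + (0 - 9) = -8 - 9 = -17)
X(A, C) = -11/5 - C/17 (X(A, C) = -1 + (C/(-17) - 24/20) = -1 + (C*(-1/17) - 24*1/20) = -1 + (-C/17 - 6/5) = -1 + (-6/5 - C/17) = -11/5 - C/17)
P(W) = -4 + (-1565 + W)/(-2982 + W) (P(W) = -4 + (W - 1565)/(W - 2982) = -4 + (-1565 + W)/(-2982 + W))
1/P(X(-15 - 1*8, N)) = 1/((10363 - 3*(-11/5 - 1/17*(-17)))/(-2982 + (-11/5 - 1/17*(-17)))) = 1/((10363 - 3*(-11/5 + 1))/(-2982 + (-11/5 + 1))) = 1/((10363 - 3*(-6/5))/(-2982 - 6/5)) = 1/((10363 + 18/5)/(-14916/5)) = 1/(-5/14916*51833/5) = 1/(-51833/14916) = -14916/51833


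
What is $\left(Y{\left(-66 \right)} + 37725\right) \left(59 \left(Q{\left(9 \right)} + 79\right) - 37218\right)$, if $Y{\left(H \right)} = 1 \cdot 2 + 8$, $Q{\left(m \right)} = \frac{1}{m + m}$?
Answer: $- \frac{22111464745}{18} \approx -1.2284 \cdot 10^{9}$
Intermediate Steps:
$Q{\left(m \right)} = \frac{1}{2 m}$
$Y{\left(H \right)} = 10$ ($Y{\left(H \right)} = 2 + 8 = 10$)
$\left(Y{\left(-66 \right)} + 37725\right) \left(59 \left(Q{\left(9 \right)} + 79\right) - 37218\right) = \left(10 + 37725\right) \left(59 \left(\frac{1}{2 \cdot 9} + 79\right) - 37218\right) = 37735 \left(59 \left(\frac{1}{2} \cdot \frac{1}{9} + 79\right) - 37218\right) = 37735 \left(59 \left(\frac{1}{18} + 79\right) - 37218\right) = 37735 \left(59 \cdot \frac{1423}{18} - 37218\right) = 37735 \left(\frac{83957}{18} - 37218\right) = 37735 \left(- \frac{585967}{18}\right) = - \frac{22111464745}{18}$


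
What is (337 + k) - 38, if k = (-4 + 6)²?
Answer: 303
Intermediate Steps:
k = 4 (k = 2² = 4)
(337 + k) - 38 = (337 + 4) - 38 = 341 - 38 = 303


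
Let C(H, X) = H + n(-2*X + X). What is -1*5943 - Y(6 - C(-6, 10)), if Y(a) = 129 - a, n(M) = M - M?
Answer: -6060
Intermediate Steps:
n(M) = 0
C(H, X) = H (C(H, X) = H + 0 = H)
-1*5943 - Y(6 - C(-6, 10)) = -1*5943 - (129 - (6 - 1*(-6))) = -5943 - (129 - (6 + 6)) = -5943 - (129 - 1*12) = -5943 - (129 - 12) = -5943 - 1*117 = -5943 - 117 = -6060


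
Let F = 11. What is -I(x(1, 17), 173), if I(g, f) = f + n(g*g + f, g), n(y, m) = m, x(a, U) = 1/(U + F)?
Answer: -4845/28 ≈ -173.04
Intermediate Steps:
x(a, U) = 1/(11 + U) (x(a, U) = 1/(U + 11) = 1/(11 + U))
I(g, f) = f + g
-I(x(1, 17), 173) = -(173 + 1/(11 + 17)) = -(173 + 1/28) = -1*4845/28 = -4845/28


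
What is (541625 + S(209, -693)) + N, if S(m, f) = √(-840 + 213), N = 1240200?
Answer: 1781825 + I*√627 ≈ 1.7818e+6 + 25.04*I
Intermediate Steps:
S(m, f) = I*√627 (S(m, f) = √(-627) = I*√627)
(541625 + S(209, -693)) + N = (541625 + I*√627) + 1240200 = 1781825 + I*√627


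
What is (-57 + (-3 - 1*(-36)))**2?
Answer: 576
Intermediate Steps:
(-57 + (-3 - 1*(-36)))**2 = (-57 + (-3 + 36))**2 = (-57 + 33)**2 = (-24)**2 = 576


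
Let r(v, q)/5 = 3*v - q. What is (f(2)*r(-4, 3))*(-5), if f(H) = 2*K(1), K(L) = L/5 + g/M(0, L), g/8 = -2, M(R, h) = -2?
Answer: 6150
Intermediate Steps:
g = -16 (g = 8*(-2) = -16)
r(v, q) = -5*q + 15*v (r(v, q) = 5*(3*v - q) = 5*(-q + 3*v) = -5*q + 15*v)
K(L) = 8 + L/5 (K(L) = L/5 - 16/(-2) = L*(⅕) - 16*(-½) = L/5 + 8 = 8 + L/5)
f(H) = 82/5 (f(H) = 2*(8 + (⅕)*1) = 2*(8 + ⅕) = 2*(41/5) = 82/5)
(f(2)*r(-4, 3))*(-5) = (82*(-5*3 + 15*(-4))/5)*(-5) = (82*(-15 - 60)/5)*(-5) = ((82/5)*(-75))*(-5) = -1230*(-5) = 6150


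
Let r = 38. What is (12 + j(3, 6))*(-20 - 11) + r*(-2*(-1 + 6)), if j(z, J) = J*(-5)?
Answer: 178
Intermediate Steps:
j(z, J) = -5*J
(12 + j(3, 6))*(-20 - 11) + r*(-2*(-1 + 6)) = (12 - 5*6)*(-20 - 11) + 38*(-2*(-1 + 6)) = (12 - 30)*(-31) + 38*(-2*5) = -18*(-31) + 38*(-10) = 558 - 380 = 178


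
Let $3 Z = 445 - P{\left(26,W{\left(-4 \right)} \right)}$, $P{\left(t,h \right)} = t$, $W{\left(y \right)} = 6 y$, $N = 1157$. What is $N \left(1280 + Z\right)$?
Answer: $\frac{4927663}{3} \approx 1.6426 \cdot 10^{6}$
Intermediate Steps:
$Z = \frac{419}{3}$ ($Z = \frac{445 - 26}{3} = \frac{1}{3} \cdot 419 = \frac{419}{3} \approx 139.67$)
$N \left(1280 + Z\right) = 1157 \left(1280 + \frac{419}{3}\right) = 1157 \cdot \frac{4259}{3} = \frac{4927663}{3}$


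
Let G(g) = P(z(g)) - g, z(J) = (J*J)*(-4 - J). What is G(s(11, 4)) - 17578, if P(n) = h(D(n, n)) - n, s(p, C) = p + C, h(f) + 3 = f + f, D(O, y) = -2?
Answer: -13325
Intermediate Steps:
h(f) = -3 + 2*f (h(f) = -3 + (f + f) = -3 + 2*f)
s(p, C) = C + p
z(J) = J²*(-4 - J)
P(n) = -7 - n (P(n) = (-3 + 2*(-2)) - n = (-3 - 4) - n = -7 - n)
G(g) = -7 - g - g²*(-4 - g) (G(g) = (-7 - g²*(-4 - g)) - g = -7 - g - g²*(-4 - g))
G(s(11, 4)) - 17578 = (-7 - (4 + 11) + (4 + 11)²*(4 + (4 + 11))) - 17578 = (-7 - 1*15 + 15²*(4 + 15)) - 17578 = (-7 - 15 + 225*19) - 17578 = (-7 - 15 + 4275) - 17578 = 4253 - 17578 = -13325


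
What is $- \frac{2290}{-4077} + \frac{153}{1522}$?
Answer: $\frac{4109161}{6205194} \approx 0.66221$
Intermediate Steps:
$- \frac{2290}{-4077} + \frac{153}{1522} = \left(-2290\right) \left(- \frac{1}{4077}\right) + 153 \cdot \frac{1}{1522} = \frac{2290}{4077} + \frac{153}{1522} = \frac{4109161}{6205194}$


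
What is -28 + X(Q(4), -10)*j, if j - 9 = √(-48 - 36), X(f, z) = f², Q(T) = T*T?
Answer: 2276 + 512*I*√21 ≈ 2276.0 + 2346.3*I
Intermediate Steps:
Q(T) = T²
j = 9 + 2*I*√21 (j = 9 + √(-48 - 36) = 9 + √(-84) = 9 + 2*I*√21 ≈ 9.0 + 9.1651*I)
-28 + X(Q(4), -10)*j = -28 + (4²)²*(9 + 2*I*√21) = -28 + 16²*(9 + 2*I*√21) = -28 + 256*(9 + 2*I*√21) = -28 + (2304 + 512*I*√21) = 2276 + 512*I*√21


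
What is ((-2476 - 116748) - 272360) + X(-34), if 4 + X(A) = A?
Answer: -391622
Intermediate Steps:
X(A) = -4 + A
((-2476 - 116748) - 272360) + X(-34) = ((-2476 - 116748) - 272360) + (-4 - 34) = (-119224 - 272360) - 38 = -391584 - 38 = -391622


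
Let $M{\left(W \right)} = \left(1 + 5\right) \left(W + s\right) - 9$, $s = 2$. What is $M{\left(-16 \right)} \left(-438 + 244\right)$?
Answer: $18042$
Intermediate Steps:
$M{\left(W \right)} = 3 + 6 W$ ($M{\left(W \right)} = \left(1 + 5\right) \left(W + 2\right) - 9 = 6 \left(2 + W\right) - 9 = \left(12 + 6 W\right) - 9 = 3 + 6 W$)
$M{\left(-16 \right)} \left(-438 + 244\right) = \left(3 + 6 \left(-16\right)\right) \left(-438 + 244\right) = \left(3 - 96\right) \left(-194\right) = \left(-93\right) \left(-194\right) = 18042$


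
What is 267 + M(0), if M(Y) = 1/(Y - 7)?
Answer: 1868/7 ≈ 266.86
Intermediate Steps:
M(Y) = 1/(-7 + Y)
267 + M(0) = 267 + 1/(-7 + 0) = 267 + 1/(-7) = 267 - ⅐ = 1868/7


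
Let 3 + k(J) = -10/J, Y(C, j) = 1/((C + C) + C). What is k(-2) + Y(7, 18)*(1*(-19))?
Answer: 23/21 ≈ 1.0952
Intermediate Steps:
Y(C, j) = 1/(3*C) (Y(C, j) = 1/(2*C + C) = 1/(3*C))
k(J) = -3 - 10/J
k(-2) + Y(7, 18)*(1*(-19)) = (-3 - 10/(-2)) + ((⅓)/7)*(1*(-19)) = (-3 - 10*(-½)) + ((⅓)*(⅐))*(-19) = (-3 + 5) + (1/21)*(-19) = 2 - 19/21 = 23/21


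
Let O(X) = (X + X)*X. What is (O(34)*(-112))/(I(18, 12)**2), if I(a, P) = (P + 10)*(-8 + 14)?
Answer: -16184/1089 ≈ -14.861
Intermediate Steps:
I(a, P) = 60 + 6*P (I(a, P) = (10 + P)*6 = 60 + 6*P)
O(X) = 2*X**2 (O(X) = (2*X)*X = 2*X**2)
(O(34)*(-112))/(I(18, 12)**2) = ((2*34**2)*(-112))/((60 + 6*12)**2) = ((2*1156)*(-112))/((60 + 72)**2) = (2312*(-112))/(132**2) = -258944/17424 = -258944*1/17424 = -16184/1089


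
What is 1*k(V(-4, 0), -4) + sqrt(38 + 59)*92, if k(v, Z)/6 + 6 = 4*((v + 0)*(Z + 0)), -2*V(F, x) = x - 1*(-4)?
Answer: 156 + 92*sqrt(97) ≈ 1062.1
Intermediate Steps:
V(F, x) = -2 - x/2 (V(F, x) = -(x - 1*(-4))/2 = -(x + 4)/2 = -(4 + x)/2 = -2 - x/2)
k(v, Z) = -36 + 24*Z*v (k(v, Z) = -36 + 6*(4*((v + 0)*(Z + 0))) = -36 + 6*(4*(v*Z)) = -36 + 6*(4*(Z*v)) = -36 + 6*(4*Z*v) = -36 + 24*Z*v)
1*k(V(-4, 0), -4) + sqrt(38 + 59)*92 = 1*(-36 + 24*(-4)*(-2 - 1/2*0)) + sqrt(38 + 59)*92 = 1*(-36 + 24*(-4)*(-2 + 0)) + sqrt(97)*92 = 1*(-36 + 24*(-4)*(-2)) + 92*sqrt(97) = 1*(-36 + 192) + 92*sqrt(97) = 1*156 + 92*sqrt(97) = 156 + 92*sqrt(97)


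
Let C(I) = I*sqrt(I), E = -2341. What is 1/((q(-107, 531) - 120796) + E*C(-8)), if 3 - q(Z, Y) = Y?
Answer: -30331/4381354212 - 2341*I*sqrt(2)/1095338553 ≈ -6.9227e-6 - 3.0225e-6*I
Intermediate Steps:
q(Z, Y) = 3 - Y
C(I) = I**(3/2)
1/((q(-107, 531) - 120796) + E*C(-8)) = 1/(((3 - 1*531) - 120796) - (-37456)*I*sqrt(2)) = 1/(((3 - 531) - 120796) - (-37456)*I*sqrt(2)) = 1/((-528 - 120796) + 37456*I*sqrt(2)) = 1/(-121324 + 37456*I*sqrt(2))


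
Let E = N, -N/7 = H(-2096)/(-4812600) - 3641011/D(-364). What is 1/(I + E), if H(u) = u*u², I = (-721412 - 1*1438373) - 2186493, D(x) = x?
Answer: -2406300/10659165168001 ≈ -2.2575e-7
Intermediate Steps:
I = -4346278 (I = (-721412 - 1438373) - 2186493 = -2159785 - 2186493 = -4346278)
H(u) = u³
N = -200716416601/2406300 (N = -7*((-2096)³/(-4812600) - 3641011/(-364)) = -7*(-9208180736*(-1/4812600) - 3641011*(-1/364)) = -7*(1151022592/601575 + 3641011/364) = -7*200716416601/16844100 = -200716416601/2406300 ≈ -83413.)
E = -200716416601/2406300 ≈ -83413.
1/(I + E) = 1/(-4346278 - 200716416601/2406300) = 1/(-10659165168001/2406300) = -2406300/10659165168001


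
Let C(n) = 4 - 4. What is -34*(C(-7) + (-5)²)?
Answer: -850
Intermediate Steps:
C(n) = 0
-34*(C(-7) + (-5)²) = -34*(0 + (-5)²) = -34*(0 + 25) = -34*25 = -850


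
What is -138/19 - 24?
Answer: -594/19 ≈ -31.263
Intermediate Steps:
-138/19 - 24 = -594/19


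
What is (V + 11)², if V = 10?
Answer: 441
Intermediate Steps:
(V + 11)² = (10 + 11)² = 21² = 441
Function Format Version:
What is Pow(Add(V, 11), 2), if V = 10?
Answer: 441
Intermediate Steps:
Pow(Add(V, 11), 2) = Pow(Add(10, 11), 2) = Pow(21, 2) = 441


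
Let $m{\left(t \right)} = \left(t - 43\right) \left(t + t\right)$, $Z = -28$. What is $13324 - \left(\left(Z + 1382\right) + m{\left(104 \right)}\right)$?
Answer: $-718$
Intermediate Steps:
$m{\left(t \right)} = 2 t \left(-43 + t\right)$ ($m{\left(t \right)} = \left(-43 + t\right) 2 t = 2 t \left(-43 + t\right)$)
$13324 - \left(\left(Z + 1382\right) + m{\left(104 \right)}\right) = 13324 - \left(\left(-28 + 1382\right) + 2 \cdot 104 \left(-43 + 104\right)\right) = 13324 - \left(1354 + 2 \cdot 104 \cdot 61\right) = 13324 - \left(1354 + 12688\right) = 13324 - 14042 = -718$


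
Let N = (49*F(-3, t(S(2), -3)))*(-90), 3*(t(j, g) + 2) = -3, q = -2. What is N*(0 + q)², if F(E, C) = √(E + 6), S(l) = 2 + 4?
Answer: -17640*√3 ≈ -30553.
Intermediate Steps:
S(l) = 6
t(j, g) = -3 (t(j, g) = -2 + (⅓)*(-3) = -2 - 1 = -3)
F(E, C) = √(6 + E)
N = -4410*√3 (N = (49*√(6 - 3))*(-90) = (49*√3)*(-90) = -4410*√3 ≈ -7638.3)
N*(0 + q)² = (-4410*√3)*(0 - 2)² = -4410*√3*(-2)² = -4410*√3*4 = -17640*√3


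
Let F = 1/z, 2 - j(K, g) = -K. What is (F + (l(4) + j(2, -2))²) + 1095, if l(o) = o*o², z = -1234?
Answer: 7057245/1234 ≈ 5719.0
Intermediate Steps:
l(o) = o³
j(K, g) = 2 + K (j(K, g) = 2 - (-1)*K = 2 + K)
F = -1/1234 (F = 1/(-1234) = -1/1234 ≈ -0.00081037)
(F + (l(4) + j(2, -2))²) + 1095 = (-1/1234 + (4³ + (2 + 2))²) + 1095 = (-1/1234 + (64 + 4)²) + 1095 = (-1/1234 + 68²) + 1095 = (-1/1234 + 4624) + 1095 = 5706015/1234 + 1095 = 7057245/1234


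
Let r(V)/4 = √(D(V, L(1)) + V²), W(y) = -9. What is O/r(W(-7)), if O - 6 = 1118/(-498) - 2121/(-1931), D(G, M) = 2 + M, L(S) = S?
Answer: 1166807*√21/40388796 ≈ 0.13239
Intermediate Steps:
r(V) = 4*√(3 + V²) (r(V) = 4*√((2 + 1) + V²) = 4*√(3 + V²))
O = 2333614/480819 (O = 6 + (1118/(-498) - 2121/(-1931)) = 6 + (1118*(-1/498) - 2121*(-1/1931)) = 6 + (-559/249 + 2121/1931) = 6 - 551300/480819 = 2333614/480819 ≈ 4.8534)
O/r(W(-7)) = 2333614/(480819*((4*√(3 + (-9)²)))) = 2333614/(480819*((4*√(3 + 81)))) = 2333614/(480819*((4*√84))) = 2333614/(480819*((4*(2*√21)))) = 2333614/(480819*((8*√21))) = 2333614*(√21/168)/480819 = 1166807*√21/40388796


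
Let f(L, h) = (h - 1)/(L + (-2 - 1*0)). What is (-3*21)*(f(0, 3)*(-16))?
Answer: -1008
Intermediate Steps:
f(L, h) = (-1 + h)/(-2 + L) (f(L, h) = (-1 + h)/(L + (-2 + 0)) = (-1 + h)/(L - 2) = (-1 + h)/(-2 + L))
(-3*21)*(f(0, 3)*(-16)) = (-3*21)*(((-1 + 3)/(-2 + 0))*(-16)) = -63*2/(-2)*(-16) = -63*(-1/2*2)*(-16) = -(-63)*(-16) = -63*16 = -1008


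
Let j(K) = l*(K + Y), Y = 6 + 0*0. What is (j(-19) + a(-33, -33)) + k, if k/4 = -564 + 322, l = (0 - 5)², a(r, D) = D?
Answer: -1326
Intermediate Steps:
Y = 6 (Y = 6 + 0 = 6)
l = 25 (l = (-5)² = 25)
k = -968 (k = 4*(-564 + 322) = 4*(-242) = -968)
j(K) = 150 + 25*K (j(K) = 25*(K + 6) = 25*(6 + K) = 150 + 25*K)
(j(-19) + a(-33, -33)) + k = ((150 + 25*(-19)) - 33) - 968 = ((150 - 475) - 33) - 968 = (-325 - 33) - 968 = -358 - 968 = -1326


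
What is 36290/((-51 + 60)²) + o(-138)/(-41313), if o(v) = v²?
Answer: 499235402/1115451 ≈ 447.56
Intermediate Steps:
36290/((-51 + 60)²) + o(-138)/(-41313) = 36290/((-51 + 60)²) + (-138)²/(-41313) = 36290/(9²) + 19044*(-1/41313) = 36290/81 - 6348/13771 = 499235402/1115451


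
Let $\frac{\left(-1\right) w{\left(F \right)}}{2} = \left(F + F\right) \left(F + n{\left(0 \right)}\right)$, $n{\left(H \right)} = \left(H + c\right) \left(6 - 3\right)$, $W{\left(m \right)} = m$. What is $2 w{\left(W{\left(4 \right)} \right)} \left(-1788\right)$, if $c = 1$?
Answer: $400512$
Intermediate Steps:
$n{\left(H \right)} = 3 + 3 H$ ($n{\left(H \right)} = \left(H + 1\right) \left(6 - 3\right) = \left(1 + H\right) 3 = 3 + 3 H$)
$w{\left(F \right)} = - 4 F \left(3 + F\right)$ ($w{\left(F \right)} = - 2 \left(F + F\right) \left(F + \left(3 + 3 \cdot 0\right)\right) = - 2 \cdot 2 F \left(F + \left(3 + 0\right)\right) = - 2 \cdot 2 F \left(F + 3\right) = - 2 \cdot 2 F \left(3 + F\right) = - 4 F \left(3 + F\right)$)
$2 w{\left(W{\left(4 \right)} \right)} \left(-1788\right) = 2 \left(\left(-4\right) 4 \left(3 + 4\right)\right) \left(-1788\right) = 2 \left(\left(-4\right) 4 \cdot 7\right) \left(-1788\right) = 2 \left(-112\right) \left(-1788\right) = \left(-224\right) \left(-1788\right) = 400512$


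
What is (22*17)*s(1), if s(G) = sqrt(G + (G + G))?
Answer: 374*sqrt(3) ≈ 647.79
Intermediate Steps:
s(G) = sqrt(3)*sqrt(G) (s(G) = sqrt(G + 2*G) = sqrt(3*G) = sqrt(3)*sqrt(G))
(22*17)*s(1) = (22*17)*(sqrt(3)*sqrt(1)) = 374*(sqrt(3)*1) = 374*sqrt(3)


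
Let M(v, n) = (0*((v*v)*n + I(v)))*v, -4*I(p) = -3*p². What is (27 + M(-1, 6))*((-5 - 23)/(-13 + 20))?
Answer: -108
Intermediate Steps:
I(p) = 3*p²/4 (I(p) = -(-3)*p²/4 = 3*p²/4)
M(v, n) = 0 (M(v, n) = (0*((v*v)*n + 3*v²/4))*v = (0*(v²*n + 3*v²/4))*v = (0*(n*v² + 3*v²/4))*v = (0*(3*v²/4 + n*v²))*v = 0*v = 0)
(27 + M(-1, 6))*((-5 - 23)/(-13 + 20)) = (27 + 0)*((-5 - 23)/(-13 + 20)) = 27*(-28/7) = 27*(-28*⅐) = 27*(-4) = -108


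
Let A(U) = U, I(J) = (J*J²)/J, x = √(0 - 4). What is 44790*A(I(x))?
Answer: -179160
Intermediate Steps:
x = 2*I (x = √(-4) = 2*I ≈ 2.0*I)
I(J) = J² (I(J) = J³/J = J²)
44790*A(I(x)) = 44790*(2*I)² = 44790*(-4) = -179160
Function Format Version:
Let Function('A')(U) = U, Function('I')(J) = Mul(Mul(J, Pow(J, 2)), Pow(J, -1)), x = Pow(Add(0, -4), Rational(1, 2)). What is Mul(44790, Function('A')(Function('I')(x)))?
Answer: -179160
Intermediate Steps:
x = Mul(2, I) (x = Pow(-4, Rational(1, 2)) = Mul(2, I) ≈ Mul(2.0000, I))
Function('I')(J) = Pow(J, 2) (Function('I')(J) = Mul(Pow(J, 3), Pow(J, -1)) = Pow(J, 2))
Mul(44790, Function('A')(Function('I')(x))) = Mul(44790, Pow(Mul(2, I), 2)) = Mul(44790, -4) = -179160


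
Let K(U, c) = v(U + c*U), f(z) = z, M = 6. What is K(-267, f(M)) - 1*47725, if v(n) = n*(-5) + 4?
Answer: -38376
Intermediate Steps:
v(n) = 4 - 5*n (v(n) = -5*n + 4 = 4 - 5*n)
K(U, c) = 4 - 5*U - 5*U*c (K(U, c) = 4 - 5*(U + c*U) = 4 - 5*(U + U*c) = 4 + (-5*U - 5*U*c) = 4 - 5*U - 5*U*c)
K(-267, f(M)) - 1*47725 = (4 - 5*(-267)*(1 + 6)) - 1*47725 = (4 - 5*(-267)*7) - 47725 = (4 + 9345) - 47725 = 9349 - 47725 = -38376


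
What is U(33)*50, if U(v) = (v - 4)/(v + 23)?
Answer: 725/28 ≈ 25.893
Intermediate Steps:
U(v) = (-4 + v)/(23 + v)
U(33)*50 = ((-4 + 33)/(23 + 33))*50 = (29/56)*50 = 725/28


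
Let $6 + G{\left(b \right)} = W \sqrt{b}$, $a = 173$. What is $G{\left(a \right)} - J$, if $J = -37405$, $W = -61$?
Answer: $37399 - 61 \sqrt{173} \approx 36597.0$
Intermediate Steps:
$G{\left(b \right)} = -6 - 61 \sqrt{b}$
$G{\left(a \right)} - J = \left(-6 - 61 \sqrt{173}\right) - -37405 = \left(-6 - 61 \sqrt{173}\right) + 37405 = 37399 - 61 \sqrt{173}$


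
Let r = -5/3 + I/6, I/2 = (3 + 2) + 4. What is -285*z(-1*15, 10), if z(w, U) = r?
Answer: -380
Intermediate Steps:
I = 18 (I = 2*((3 + 2) + 4) = 2*(5 + 4) = 2*9 = 18)
r = 4/3 (r = -5/3 + 18/6 = -5*⅓ + 18*(⅙) = -5/3 + 3 = 4/3 ≈ 1.3333)
z(w, U) = 4/3
-285*z(-1*15, 10) = -285*4/3 = -380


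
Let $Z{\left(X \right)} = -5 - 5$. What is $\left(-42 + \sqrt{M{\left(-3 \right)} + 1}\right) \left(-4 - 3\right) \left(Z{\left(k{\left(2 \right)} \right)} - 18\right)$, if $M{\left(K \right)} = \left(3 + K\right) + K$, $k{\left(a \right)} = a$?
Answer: $-8232 + 196 i \sqrt{2} \approx -8232.0 + 277.19 i$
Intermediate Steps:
$Z{\left(X \right)} = -10$ ($Z{\left(X \right)} = -5 - 5 = -10$)
$M{\left(K \right)} = 3 + 2 K$
$\left(-42 + \sqrt{M{\left(-3 \right)} + 1}\right) \left(-4 - 3\right) \left(Z{\left(k{\left(2 \right)} \right)} - 18\right) = \left(-42 + \sqrt{\left(3 + 2 \left(-3\right)\right) + 1}\right) \left(-4 - 3\right) \left(-10 - 18\right) = \left(-42 + \sqrt{\left(3 - 6\right) + 1}\right) \left(\left(-7\right) \left(-28\right)\right) = \left(-42 + \sqrt{-3 + 1}\right) 196 = \left(-42 + \sqrt{-2}\right) 196 = \left(-42 + i \sqrt{2}\right) 196 = -8232 + 196 i \sqrt{2}$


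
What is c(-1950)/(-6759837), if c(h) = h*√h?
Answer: 3250*I*√78/2253279 ≈ 0.012738*I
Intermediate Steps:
c(h) = h^(3/2)
c(-1950)/(-6759837) = (-1950)^(3/2)/(-6759837) = -9750*I*√78*(-1/6759837) = 3250*I*√78/2253279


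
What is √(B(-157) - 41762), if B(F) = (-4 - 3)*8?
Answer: I*√41818 ≈ 204.49*I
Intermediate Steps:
B(F) = -56 (B(F) = -7*8 = -56)
√(B(-157) - 41762) = √(-56 - 41762) = √(-41818) = I*√41818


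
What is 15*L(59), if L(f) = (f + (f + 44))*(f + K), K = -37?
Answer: 53460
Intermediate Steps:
L(f) = (-37 + f)*(44 + 2*f) (L(f) = (f + (f + 44))*(f - 37) = (f + (44 + f))*(-37 + f) = (44 + 2*f)*(-37 + f) = (-37 + f)*(44 + 2*f))
15*L(59) = 15*(-1628 - 30*59 + 2*59²) = 15*(-1628 - 1770 + 2*3481) = 15*(-1628 - 1770 + 6962) = 15*3564 = 53460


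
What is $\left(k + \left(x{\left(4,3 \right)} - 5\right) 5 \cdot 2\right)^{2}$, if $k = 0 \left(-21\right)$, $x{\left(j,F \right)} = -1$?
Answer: $3600$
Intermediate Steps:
$k = 0$
$\left(k + \left(x{\left(4,3 \right)} - 5\right) 5 \cdot 2\right)^{2} = \left(0 + \left(-1 - 5\right) 5 \cdot 2\right)^{2} = \left(0 + \left(-6\right) 5 \cdot 2\right)^{2} = \left(0 - 60\right)^{2} = \left(-60\right)^{2} = 3600$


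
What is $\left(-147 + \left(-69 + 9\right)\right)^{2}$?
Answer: $42849$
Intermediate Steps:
$\left(-147 + \left(-69 + 9\right)\right)^{2} = \left(-147 - 60\right)^{2} = \left(-207\right)^{2} = 42849$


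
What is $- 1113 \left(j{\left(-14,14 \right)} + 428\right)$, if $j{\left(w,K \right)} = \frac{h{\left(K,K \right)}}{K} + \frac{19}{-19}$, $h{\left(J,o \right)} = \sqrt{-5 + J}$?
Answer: $- \frac{950979}{2} \approx -4.7549 \cdot 10^{5}$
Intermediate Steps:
$j{\left(w,K \right)} = -1 + \frac{\sqrt{-5 + K}}{K}$ ($j{\left(w,K \right)} = \frac{\sqrt{-5 + K}}{K} + \frac{19}{-19} = \frac{\sqrt{-5 + K}}{K} + 19 \left(- \frac{1}{19}\right) = \frac{\sqrt{-5 + K}}{K} - 1 = -1 + \frac{\sqrt{-5 + K}}{K}$)
$- 1113 \left(j{\left(-14,14 \right)} + 428\right) = - 1113 \left(\frac{\sqrt{-5 + 14} - 14}{14} + 428\right) = - 1113 \left(\frac{\sqrt{9} - 14}{14} + 428\right) = - 1113 \left(\frac{3 - 14}{14} + 428\right) = - 1113 \left(\frac{1}{14} \left(-11\right) + 428\right) = - 1113 \left(- \frac{11}{14} + 428\right) = \left(-1113\right) \frac{5981}{14} = - \frac{950979}{2}$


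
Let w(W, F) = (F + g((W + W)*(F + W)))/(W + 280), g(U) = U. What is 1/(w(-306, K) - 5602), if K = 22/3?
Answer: -39/492665 ≈ -7.9161e-5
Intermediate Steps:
K = 22/3 (K = 22*(⅓) = 22/3 ≈ 7.3333)
w(W, F) = (F + 2*W*(F + W))/(280 + W) (w(W, F) = (F + (W + W)*(F + W))/(W + 280) = (F + (2*W)*(F + W))/(280 + W) = (F + 2*W*(F + W))/(280 + W))
1/(w(-306, K) - 5602) = 1/((22/3 + 2*(-306)*(22/3 - 306))/(280 - 306) - 5602) = 1/((22/3 + 2*(-306)*(-896/3))/(-26) - 5602) = 1/(-(22/3 + 182784)/26 - 5602) = 1/(-1/26*548374/3 - 5602) = 1/(-274187/39 - 5602) = 1/(-492665/39) = -39/492665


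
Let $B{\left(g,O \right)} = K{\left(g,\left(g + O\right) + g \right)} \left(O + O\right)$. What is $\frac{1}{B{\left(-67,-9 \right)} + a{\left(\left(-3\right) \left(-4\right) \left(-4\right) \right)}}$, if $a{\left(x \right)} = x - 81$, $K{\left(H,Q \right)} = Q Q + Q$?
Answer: $- \frac{1}{365637} \approx -2.735 \cdot 10^{-6}$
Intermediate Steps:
$K{\left(H,Q \right)} = Q + Q^{2}$ ($K{\left(H,Q \right)} = Q^{2} + Q = Q + Q^{2}$)
$B{\left(g,O \right)} = 2 O \left(O + 2 g\right) \left(1 + O + 2 g\right)$ ($B{\left(g,O \right)} = \left(\left(g + O\right) + g\right) \left(1 + \left(\left(g + O\right) + g\right)\right) \left(O + O\right) = \left(\left(O + g\right) + g\right) \left(1 + \left(\left(O + g\right) + g\right)\right) 2 O = \left(O + 2 g\right) \left(1 + \left(O + 2 g\right)\right) 2 O = \left(O + 2 g\right) \left(1 + O + 2 g\right) 2 O = 2 O \left(O + 2 g\right) \left(1 + O + 2 g\right)$)
$a{\left(x \right)} = -81 + x$
$\frac{1}{B{\left(-67,-9 \right)} + a{\left(\left(-3\right) \left(-4\right) \left(-4\right) \right)}} = \frac{1}{2 \left(-9\right) \left(-9 + 2 \left(-67\right)\right) \left(1 - 9 + 2 \left(-67\right)\right) - \left(81 - \left(-3\right) \left(-4\right) \left(-4\right)\right)} = \frac{1}{2 \left(-9\right) \left(-9 - 134\right) \left(1 - 9 - 134\right) + \left(-81 + 12 \left(-4\right)\right)} = \frac{1}{2 \left(-9\right) \left(-143\right) \left(-142\right) - 129} = \frac{1}{-365508 - 129} = \frac{1}{-365637} = - \frac{1}{365637}$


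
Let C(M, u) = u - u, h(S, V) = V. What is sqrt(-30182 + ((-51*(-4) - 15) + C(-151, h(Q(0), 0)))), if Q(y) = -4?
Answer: I*sqrt(29993) ≈ 173.18*I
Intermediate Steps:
C(M, u) = 0
sqrt(-30182 + ((-51*(-4) - 15) + C(-151, h(Q(0), 0)))) = sqrt(-30182 + ((-51*(-4) - 15) + 0)) = sqrt(-30182 + ((204 - 15) + 0)) = sqrt(-30182 + (189 + 0)) = sqrt(-30182 + 189) = sqrt(-29993) = I*sqrt(29993)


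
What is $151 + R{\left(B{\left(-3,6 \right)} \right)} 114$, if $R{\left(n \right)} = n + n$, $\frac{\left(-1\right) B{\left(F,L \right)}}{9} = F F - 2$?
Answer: $-14213$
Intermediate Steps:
$B{\left(F,L \right)} = 18 - 9 F^{2}$ ($B{\left(F,L \right)} = - 9 \left(F F - 2\right) = - 9 \left(F^{2} - 2\right) = - 9 \left(-2 + F^{2}\right) = 18 - 9 F^{2}$)
$R{\left(n \right)} = 2 n$
$151 + R{\left(B{\left(-3,6 \right)} \right)} 114 = 151 + 2 \left(18 - 9 \left(-3\right)^{2}\right) 114 = 151 + 2 \left(18 - 81\right) 114 = 151 + 2 \left(-63\right) 114 = 151 - 14364 = -14213$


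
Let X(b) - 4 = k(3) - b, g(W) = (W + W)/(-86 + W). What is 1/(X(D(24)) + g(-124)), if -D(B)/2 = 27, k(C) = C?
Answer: 105/6529 ≈ 0.016082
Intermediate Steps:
g(W) = 2*W/(-86 + W) (g(W) = (2*W)/(-86 + W) = 2*W/(-86 + W))
D(B) = -54 (D(B) = -2*27 = -54)
X(b) = 7 - b (X(b) = 4 + (3 - b) = 7 - b)
1/(X(D(24)) + g(-124)) = 1/((7 - 1*(-54)) + 2*(-124)/(-86 - 124)) = 1/((7 + 54) + 2*(-124)/(-210)) = 1/(61 + 2*(-124)*(-1/210)) = 1/(61 + 124/105) = 1/(6529/105) = 105/6529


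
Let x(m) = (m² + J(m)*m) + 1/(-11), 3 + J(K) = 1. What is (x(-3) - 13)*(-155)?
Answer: -3255/11 ≈ -295.91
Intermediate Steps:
J(K) = -2 (J(K) = -3 + 1 = -2)
x(m) = -1/11 + m² - 2*m (x(m) = (m² - 2*m) + 1/(-11) = (m² - 2*m) - 1/11 = -1/11 + m² - 2*m)
(x(-3) - 13)*(-155) = ((-1/11 + (-3)² - 2*(-3)) - 13)*(-155) = ((-1/11 + 9 + 6) - 13)*(-155) = (164/11 - 13)*(-155) = (21/11)*(-155) = -3255/11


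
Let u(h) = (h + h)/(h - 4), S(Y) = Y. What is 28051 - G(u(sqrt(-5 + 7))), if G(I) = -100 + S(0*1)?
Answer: 28151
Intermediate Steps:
u(h) = 2*h/(-4 + h) (u(h) = (2*h)/(-4 + h) = 2*h/(-4 + h))
G(I) = -100 (G(I) = -100 + 0*1 = -100 + 0 = -100)
28051 - G(u(sqrt(-5 + 7))) = 28051 - 1*(-100) = 28051 + 100 = 28151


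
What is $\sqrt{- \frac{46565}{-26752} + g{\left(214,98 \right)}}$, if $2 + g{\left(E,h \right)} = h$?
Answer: $\frac{\sqrt{1092968426}}{3344} \approx 9.8864$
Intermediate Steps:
$g{\left(E,h \right)} = -2 + h$
$\sqrt{- \frac{46565}{-26752} + g{\left(214,98 \right)}} = \sqrt{- \frac{46565}{-26752} + \left(-2 + 98\right)} = \sqrt{\left(-46565\right) \left(- \frac{1}{26752}\right) + 96} = \sqrt{\frac{46565}{26752} + 96} = \sqrt{\frac{2614757}{26752}} = \frac{\sqrt{1092968426}}{3344}$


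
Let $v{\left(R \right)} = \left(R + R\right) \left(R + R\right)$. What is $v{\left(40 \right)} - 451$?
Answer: $5949$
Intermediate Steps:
$v{\left(R \right)} = 4 R^{2}$ ($v{\left(R \right)} = 2 R 2 R = 4 R^{2}$)
$v{\left(40 \right)} - 451 = 4 \cdot 40^{2} - 451 = 4 \cdot 1600 - 451 = 6400 - 451 = 5949$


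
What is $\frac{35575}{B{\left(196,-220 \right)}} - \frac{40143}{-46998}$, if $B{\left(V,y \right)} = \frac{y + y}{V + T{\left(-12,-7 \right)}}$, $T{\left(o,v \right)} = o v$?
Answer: $- \frac{3901078459}{172326} \approx -22638.0$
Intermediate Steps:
$B{\left(V,y \right)} = \frac{2 y}{84 + V}$ ($B{\left(V,y \right)} = \frac{y + y}{V - -84} = \frac{2 y}{V + 84} = \frac{2 y}{84 + V}$)
$\frac{35575}{B{\left(196,-220 \right)}} - \frac{40143}{-46998} = \frac{35575}{2 \left(-220\right) \frac{1}{84 + 196}} - \frac{40143}{-46998} = \frac{35575}{2 \left(-220\right) \frac{1}{280}} - - \frac{13381}{15666} = \frac{35575}{2 \left(-220\right) \frac{1}{280}} + \frac{13381}{15666} = \frac{35575}{- \frac{11}{7}} + \frac{13381}{15666} = 35575 \left(- \frac{7}{11}\right) + \frac{13381}{15666} = - \frac{249025}{11} + \frac{13381}{15666} = - \frac{3901078459}{172326}$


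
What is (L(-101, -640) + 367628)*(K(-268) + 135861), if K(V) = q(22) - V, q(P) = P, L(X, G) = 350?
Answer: 50100572678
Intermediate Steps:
K(V) = 22 - V
(L(-101, -640) + 367628)*(K(-268) + 135861) = (350 + 367628)*((22 - 1*(-268)) + 135861) = 367978*((22 + 268) + 135861) = 367978*(290 + 135861) = 367978*136151 = 50100572678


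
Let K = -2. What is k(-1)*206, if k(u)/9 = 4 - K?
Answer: 11124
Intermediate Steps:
k(u) = 54 (k(u) = 9*(4 - 1*(-2)) = 9*(4 + 2) = 9*6 = 54)
k(-1)*206 = 54*206 = 11124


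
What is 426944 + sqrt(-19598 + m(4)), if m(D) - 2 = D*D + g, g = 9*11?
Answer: 426944 + 11*I*sqrt(161) ≈ 4.2694e+5 + 139.57*I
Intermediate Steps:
g = 99
m(D) = 101 + D**2 (m(D) = 2 + (D*D + 99) = 2 + (D**2 + 99) = 2 + (99 + D**2) = 101 + D**2)
426944 + sqrt(-19598 + m(4)) = 426944 + sqrt(-19598 + (101 + 4**2)) = 426944 + sqrt(-19598 + (101 + 16)) = 426944 + sqrt(-19598 + 117) = 426944 + sqrt(-19481) = 426944 + 11*I*sqrt(161)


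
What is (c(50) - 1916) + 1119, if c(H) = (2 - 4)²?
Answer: -793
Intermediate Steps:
c(H) = 4 (c(H) = (-2)² = 4)
(c(50) - 1916) + 1119 = (4 - 1916) + 1119 = -1912 + 1119 = -793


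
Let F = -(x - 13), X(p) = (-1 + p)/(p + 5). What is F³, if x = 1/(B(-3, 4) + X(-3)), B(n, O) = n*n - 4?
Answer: 54872/27 ≈ 2032.3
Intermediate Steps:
B(n, O) = -4 + n² (B(n, O) = n² - 4 = -4 + n²)
X(p) = (-1 + p)/(5 + p)
x = ⅓ (x = 1/((-4 + (-3)²) + (-1 - 3)/(5 - 3)) = 1/((-4 + 9) - 4/2) = 1/(5 + (½)*(-4)) = 1/(5 - 2) = 1/3 = ⅓ ≈ 0.33333)
F = 38/3 (F = -(⅓ - 13) = -1*(-38/3) = 38/3 ≈ 12.667)
F³ = (38/3)³ = 54872/27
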